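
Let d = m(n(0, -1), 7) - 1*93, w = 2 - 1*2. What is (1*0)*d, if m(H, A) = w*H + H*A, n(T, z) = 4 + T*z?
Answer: 0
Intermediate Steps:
w = 0 (w = 2 - 2 = 0)
m(H, A) = A*H (m(H, A) = 0*H + H*A = 0 + A*H = A*H)
d = -65 (d = 7*(4 + 0*(-1)) - 1*93 = 7*(4 + 0) - 93 = 7*4 - 93 = 28 - 93 = -65)
(1*0)*d = (1*0)*(-65) = 0*(-65) = 0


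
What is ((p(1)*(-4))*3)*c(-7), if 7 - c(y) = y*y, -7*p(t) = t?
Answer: -72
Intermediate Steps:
p(t) = -t/7
c(y) = 7 - y² (c(y) = 7 - y*y = 7 - y²)
((p(1)*(-4))*3)*c(-7) = ((-⅐*1*(-4))*3)*(7 - 1*(-7)²) = (-⅐*(-4)*3)*(7 - 1*49) = ((4/7)*3)*(7 - 49) = (12/7)*(-42) = -72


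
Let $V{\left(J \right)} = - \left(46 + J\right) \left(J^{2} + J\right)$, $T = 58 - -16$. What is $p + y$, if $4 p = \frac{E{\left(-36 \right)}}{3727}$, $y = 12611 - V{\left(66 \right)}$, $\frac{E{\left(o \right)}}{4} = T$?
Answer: $\frac{1892850199}{3727} \approx 5.0788 \cdot 10^{5}$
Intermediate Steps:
$T = 74$ ($T = 58 + 16 = 74$)
$V{\left(J \right)} = - \left(46 + J\right) \left(J + J^{2}\right)$
$E{\left(o \right)} = 296$ ($E{\left(o \right)} = 4 \cdot 74 = 296$)
$y = 507875$ ($y = 12611 - \left(-1\right) 66 \left(46 + 66^{2} + 47 \cdot 66\right) = 12611 - \left(-1\right) 66 \left(46 + 4356 + 3102\right) = 12611 - \left(-1\right) 66 \cdot 7504 = 12611 - -495264 = 12611 + 495264 = 507875$)
$p = \frac{74}{3727}$ ($p = \frac{296 \cdot \frac{1}{3727}}{4} = \frac{1}{4} \cdot \frac{296}{3727} = \frac{74}{3727} \approx 0.019855$)
$p + y = \frac{74}{3727} + 507875 = \frac{1892850199}{3727}$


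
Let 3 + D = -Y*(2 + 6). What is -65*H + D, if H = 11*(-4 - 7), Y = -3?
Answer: 7886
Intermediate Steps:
H = -121 (H = 11*(-11) = -121)
D = 21 (D = -3 - (-3)*(2 + 6) = -3 - (-3)*8 = -3 - 1*(-24) = -3 + 24 = 21)
-65*H + D = -65*(-121) + 21 = 7865 + 21 = 7886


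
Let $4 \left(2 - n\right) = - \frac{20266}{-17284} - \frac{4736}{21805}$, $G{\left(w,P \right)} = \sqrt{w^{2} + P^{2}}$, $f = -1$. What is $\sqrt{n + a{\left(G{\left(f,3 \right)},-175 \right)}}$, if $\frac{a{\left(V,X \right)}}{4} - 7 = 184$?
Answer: $\frac{\sqrt{2219718778423193030}}{53839660} \approx 27.672$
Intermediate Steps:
$G{\left(w,P \right)} = \sqrt{P^{2} + w^{2}}$
$a{\left(V,X \right)} = 764$ ($a{\left(V,X \right)} = 28 + 4 \cdot 184 = 28 + 736 = 764$)
$n = \frac{1327488927}{753755240}$ ($n = 2 - \frac{- \frac{20266}{-17284} - \frac{4736}{21805}}{4} = 2 - \frac{\left(-20266\right) \left(- \frac{1}{17284}\right) - \frac{4736}{21805}}{4} = 2 - \frac{\frac{10133}{8642} - \frac{4736}{21805}}{4} = 2 - \frac{180021553}{753755240} = \frac{1327488927}{753755240} \approx 1.7612$)
$\sqrt{n + a{\left(G{\left(f,3 \right)},-175 \right)}} = \sqrt{\frac{1327488927}{753755240} + 764} = \sqrt{\frac{577196492287}{753755240}} = \frac{\sqrt{2219718778423193030}}{53839660}$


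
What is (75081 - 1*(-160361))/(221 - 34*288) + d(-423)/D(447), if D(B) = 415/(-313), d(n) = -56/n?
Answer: -41498426378/1680141195 ≈ -24.699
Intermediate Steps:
D(B) = -415/313 (D(B) = 415*(-1/313) = -415/313)
(75081 - 1*(-160361))/(221 - 34*288) + d(-423)/D(447) = (75081 - 1*(-160361))/(221 - 34*288) + (-56/(-423))/(-415/313) = (75081 + 160361)/(221 - 9792) - 56*(-1/423)*(-313/415) = 235442/(-9571) + (56/423)*(-313/415) = 235442*(-1/9571) - 17528/175545 = -235442/9571 - 17528/175545 = -41498426378/1680141195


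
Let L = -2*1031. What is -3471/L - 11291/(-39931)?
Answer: 161882543/82337722 ≈ 1.9661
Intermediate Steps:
L = -2062
-3471/L - 11291/(-39931) = -3471/(-2062) - 11291/(-39931) = -3471*(-1/2062) - 11291*(-1/39931) = 3471/2062 + 11291/39931 = 161882543/82337722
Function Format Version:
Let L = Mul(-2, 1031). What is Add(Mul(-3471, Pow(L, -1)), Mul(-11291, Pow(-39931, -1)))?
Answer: Rational(161882543, 82337722) ≈ 1.9661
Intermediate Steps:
L = -2062
Add(Mul(-3471, Pow(L, -1)), Mul(-11291, Pow(-39931, -1))) = Add(Mul(-3471, Pow(-2062, -1)), Mul(-11291, Pow(-39931, -1))) = Add(Mul(-3471, Rational(-1, 2062)), Mul(-11291, Rational(-1, 39931))) = Add(Rational(3471, 2062), Rational(11291, 39931)) = Rational(161882543, 82337722)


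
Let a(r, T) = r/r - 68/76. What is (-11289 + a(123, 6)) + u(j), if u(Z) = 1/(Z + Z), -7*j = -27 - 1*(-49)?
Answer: -9437649/836 ≈ -11289.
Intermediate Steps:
j = -22/7 (j = -(-27 - 1*(-49))/7 = -(-27 + 49)/7 = -⅐*22 = -22/7 ≈ -3.1429)
u(Z) = 1/(2*Z)
a(r, T) = 2/19 (a(r, T) = 1 - 68*1/76 = 1 - 17/19 = 2/19)
(-11289 + a(123, 6)) + u(j) = (-11289 + 2/19) + 1/(2*(-22/7)) = -214489/19 + (½)*(-7/22) = -214489/19 - 7/44 = -9437649/836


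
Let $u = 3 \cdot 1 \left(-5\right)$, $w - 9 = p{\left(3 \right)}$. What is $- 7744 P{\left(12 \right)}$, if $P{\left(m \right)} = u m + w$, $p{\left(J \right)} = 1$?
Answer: $1316480$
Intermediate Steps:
$w = 10$ ($w = 9 + 1 = 10$)
$u = -15$ ($u = 3 \left(-5\right) = -15$)
$P{\left(m \right)} = 10 - 15 m$ ($P{\left(m \right)} = - 15 m + 10 = 10 - 15 m$)
$- 7744 P{\left(12 \right)} = - 7744 \left(10 - 180\right) = \left(-7744\right) \left(-170\right) = 1316480$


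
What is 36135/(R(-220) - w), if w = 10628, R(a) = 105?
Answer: -36135/10523 ≈ -3.4339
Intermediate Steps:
36135/(R(-220) - w) = 36135/(105 - 1*10628) = 36135/(105 - 10628) = 36135/(-10523) = 36135*(-1/10523) = -36135/10523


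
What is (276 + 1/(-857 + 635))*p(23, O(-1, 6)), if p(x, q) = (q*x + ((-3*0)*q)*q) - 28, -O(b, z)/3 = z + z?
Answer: -26223988/111 ≈ -2.3625e+5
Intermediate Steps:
O(b, z) = -6*z (O(b, z) = -3*(z + z) = -6*z)
p(x, q) = -28 + q*x (p(x, q) = (q*x + (0*q)*q) - 28 = (q*x + 0*q) - 28 = (q*x + 0) - 28 = q*x - 28 = -28 + q*x)
(276 + 1/(-857 + 635))*p(23, O(-1, 6)) = (276 + 1/(-857 + 635))*(-28 - 6*6*23) = (276 + 1/(-222))*(-28 - 36*23) = (276 - 1/222)*(-28 - 828) = (61271/222)*(-856) = -26223988/111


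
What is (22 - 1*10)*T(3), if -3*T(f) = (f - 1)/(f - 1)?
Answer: -4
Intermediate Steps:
T(f) = -⅓ (T(f) = -(f - 1)/(3*(f - 1)) = -(-1 + f)/(3*(-1 + f)) = -⅓*1 = -⅓)
(22 - 1*10)*T(3) = (22 - 1*10)*(-⅓) = (22 - 10)*(-⅓) = 12*(-⅓) = -4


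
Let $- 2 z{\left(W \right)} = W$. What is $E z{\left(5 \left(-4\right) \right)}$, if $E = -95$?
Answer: $-950$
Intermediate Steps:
$z{\left(W \right)} = - \frac{W}{2}$
$E z{\left(5 \left(-4\right) \right)} = - 95 \left(- \frac{5 \left(-4\right)}{2}\right) = - 95 \left(\left(- \frac{1}{2}\right) \left(-20\right)\right) = \left(-95\right) 10 = -950$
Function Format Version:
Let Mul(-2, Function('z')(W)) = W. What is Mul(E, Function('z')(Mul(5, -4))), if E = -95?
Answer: -950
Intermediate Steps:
Function('z')(W) = Mul(Rational(-1, 2), W)
Mul(E, Function('z')(Mul(5, -4))) = Mul(-95, Mul(Rational(-1, 2), Mul(5, -4))) = Mul(-95, Mul(Rational(-1, 2), -20)) = Mul(-95, 10) = -950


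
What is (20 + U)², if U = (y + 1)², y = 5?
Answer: 3136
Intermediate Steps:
U = 36 (U = (5 + 1)² = 6² = 36)
(20 + U)² = (20 + 36)² = 56² = 3136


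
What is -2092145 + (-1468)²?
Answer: 62879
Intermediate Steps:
-2092145 + (-1468)² = -2092145 + 2155024 = 62879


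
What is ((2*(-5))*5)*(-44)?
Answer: 2200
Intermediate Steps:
((2*(-5))*5)*(-44) = -10*5*(-44) = -50*(-44) = 2200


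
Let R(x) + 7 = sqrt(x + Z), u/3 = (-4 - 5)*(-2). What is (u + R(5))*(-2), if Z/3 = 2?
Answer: -94 - 2*sqrt(11) ≈ -100.63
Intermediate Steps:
Z = 6 (Z = 3*2 = 6)
u = 54 (u = 3*((-4 - 5)*(-2)) = 3*(-9*(-2)) = 3*18 = 54)
R(x) = -7 + sqrt(6 + x) (R(x) = -7 + sqrt(x + 6) = -7 + sqrt(6 + x))
(u + R(5))*(-2) = (54 + (-7 + sqrt(6 + 5)))*(-2) = (54 + (-7 + sqrt(11)))*(-2) = (47 + sqrt(11))*(-2) = -94 - 2*sqrt(11)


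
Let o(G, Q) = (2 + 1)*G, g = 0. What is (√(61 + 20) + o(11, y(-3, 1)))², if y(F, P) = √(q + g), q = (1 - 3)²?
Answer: 1764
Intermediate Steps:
q = 4 (q = (-2)² = 4)
y(F, P) = 2 (y(F, P) = √(4 + 0) = √4 = 2)
o(G, Q) = 3*G
(√(61 + 20) + o(11, y(-3, 1)))² = (√(61 + 20) + 3*11)² = (√81 + 33)² = (9 + 33)² = 42² = 1764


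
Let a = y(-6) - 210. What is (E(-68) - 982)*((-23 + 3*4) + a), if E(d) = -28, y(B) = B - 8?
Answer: 237350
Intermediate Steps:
y(B) = -8 + B
a = -224 (a = (-8 - 6) - 210 = -14 - 210 = -224)
(E(-68) - 982)*((-23 + 3*4) + a) = (-28 - 982)*((-23 + 3*4) - 224) = -1010*((-23 + 12) - 224) = -1010*(-11 - 224) = -1010*(-235) = 237350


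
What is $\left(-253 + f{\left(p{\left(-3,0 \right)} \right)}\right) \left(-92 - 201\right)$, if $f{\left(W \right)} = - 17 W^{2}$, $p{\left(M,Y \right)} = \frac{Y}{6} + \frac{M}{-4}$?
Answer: $\frac{1230893}{16} \approx 76931.0$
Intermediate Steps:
$p{\left(M,Y \right)} = - \frac{M}{4} + \frac{Y}{6}$ ($p{\left(M,Y \right)} = Y \frac{1}{6} + M \left(- \frac{1}{4}\right) = \frac{Y}{6} - \frac{M}{4} = - \frac{M}{4} + \frac{Y}{6}$)
$\left(-253 + f{\left(p{\left(-3,0 \right)} \right)}\right) \left(-92 - 201\right) = \left(-253 - 17 \left(\left(- \frac{1}{4}\right) \left(-3\right) + \frac{1}{6} \cdot 0\right)^{2}\right) \left(-92 - 201\right) = \left(-253 - 17 \left(\frac{3}{4} + 0\right)^{2}\right) \left(-293\right) = \left(-253 - 17 \left(\frac{3}{4}\right)^{2}\right) \left(-293\right) = \left(-253 - \frac{153}{16}\right) \left(-293\right) = \left(- \frac{4201}{16}\right) \left(-293\right) = \frac{1230893}{16}$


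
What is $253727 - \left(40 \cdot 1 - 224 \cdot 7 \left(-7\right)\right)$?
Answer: $242711$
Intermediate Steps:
$253727 - \left(40 \cdot 1 - 224 \cdot 7 \left(-7\right)\right) = 253727 - \left(40 - -10976\right) = 253727 - \left(40 + 10976\right) = 253727 - 11016 = 242711$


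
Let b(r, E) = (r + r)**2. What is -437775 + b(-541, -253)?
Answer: 732949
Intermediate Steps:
b(r, E) = 4*r**2 (b(r, E) = (2*r)**2 = 4*r**2)
-437775 + b(-541, -253) = -437775 + 4*(-541)**2 = -437775 + 4*292681 = -437775 + 1170724 = 732949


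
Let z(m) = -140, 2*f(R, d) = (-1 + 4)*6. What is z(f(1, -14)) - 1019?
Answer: -1159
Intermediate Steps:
f(R, d) = 9 (f(R, d) = ((-1 + 4)*6)/2 = (3*6)/2 = (½)*18 = 9)
z(f(1, -14)) - 1019 = -140 - 1019 = -1159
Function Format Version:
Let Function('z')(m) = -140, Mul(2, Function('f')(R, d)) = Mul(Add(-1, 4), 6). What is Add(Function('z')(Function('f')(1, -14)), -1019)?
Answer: -1159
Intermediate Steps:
Function('f')(R, d) = 9 (Function('f')(R, d) = Mul(Rational(1, 2), Mul(Add(-1, 4), 6)) = Mul(Rational(1, 2), Mul(3, 6)) = Mul(Rational(1, 2), 18) = 9)
Add(Function('z')(Function('f')(1, -14)), -1019) = Add(-140, -1019) = -1159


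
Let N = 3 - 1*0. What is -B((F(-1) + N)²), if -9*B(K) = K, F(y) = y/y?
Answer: 16/9 ≈ 1.7778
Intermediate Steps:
N = 3 (N = 3 + 0 = 3)
F(y) = 1
B(K) = -K/9
-B((F(-1) + N)²) = -(-1)*(1 + 3)²/9 = -(-1)*4²/9 = -(-1)*16/9 = -1*(-16/9) = 16/9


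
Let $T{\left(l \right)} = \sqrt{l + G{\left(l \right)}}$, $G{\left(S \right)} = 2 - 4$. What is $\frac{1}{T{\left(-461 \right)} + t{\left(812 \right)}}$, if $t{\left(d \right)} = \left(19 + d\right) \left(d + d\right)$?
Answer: $\frac{1349544}{1821269008399} - \frac{i \sqrt{463}}{1821269008399} \approx 7.4099 \cdot 10^{-7} - 1.1815 \cdot 10^{-11} i$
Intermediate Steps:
$G{\left(S \right)} = -2$ ($G{\left(S \right)} = 2 - 4 = -2$)
$t{\left(d \right)} = 2 d \left(19 + d\right)$ ($t{\left(d \right)} = \left(19 + d\right) 2 d = 2 d \left(19 + d\right)$)
$T{\left(l \right)} = \sqrt{-2 + l}$ ($T{\left(l \right)} = \sqrt{l - 2} = \sqrt{-2 + l}$)
$\frac{1}{T{\left(-461 \right)} + t{\left(812 \right)}} = \frac{1}{\sqrt{-2 - 461} + 2 \cdot 812 \left(19 + 812\right)} = \frac{1}{\sqrt{-463} + 2 \cdot 812 \cdot 831} = \frac{1}{i \sqrt{463} + 1349544} = \frac{1}{1349544 + i \sqrt{463}}$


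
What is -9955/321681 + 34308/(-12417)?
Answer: -3719947661/1331437659 ≈ -2.7939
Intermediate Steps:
-9955/321681 + 34308/(-12417) = -9955*1/321681 + 34308*(-1/12417) = -9955/321681 - 11436/4139 = -3719947661/1331437659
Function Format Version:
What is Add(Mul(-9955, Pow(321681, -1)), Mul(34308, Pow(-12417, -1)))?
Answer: Rational(-3719947661, 1331437659) ≈ -2.7939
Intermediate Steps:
Add(Mul(-9955, Pow(321681, -1)), Mul(34308, Pow(-12417, -1))) = Add(Mul(-9955, Rational(1, 321681)), Mul(34308, Rational(-1, 12417))) = Add(Rational(-9955, 321681), Rational(-11436, 4139)) = Rational(-3719947661, 1331437659)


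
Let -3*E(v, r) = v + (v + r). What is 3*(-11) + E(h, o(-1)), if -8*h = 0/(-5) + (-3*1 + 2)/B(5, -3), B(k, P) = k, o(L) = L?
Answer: -1961/60 ≈ -32.683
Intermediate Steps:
h = 1/40 (h = -(0/(-5) + (-3*1 + 2)/5)/8 = -(0*(-⅕) + (-3 + 2)*(⅕))/8 = -(0 - 1*⅕)/8 = -(0 - ⅕)/8 = -⅛*(-⅕) = 1/40 ≈ 0.025000)
E(v, r) = -2*v/3 - r/3 (E(v, r) = -(v + (v + r))/3 = -(v + (r + v))/3 = -(r + 2*v)/3 = -2*v/3 - r/3)
3*(-11) + E(h, o(-1)) = 3*(-11) + (-⅔*1/40 - ⅓*(-1)) = -33 + (-1/60 + ⅓) = -33 + 19/60 = -1961/60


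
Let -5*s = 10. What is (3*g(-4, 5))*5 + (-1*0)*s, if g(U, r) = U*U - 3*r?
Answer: 15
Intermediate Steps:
g(U, r) = U² - 3*r
s = -2 (s = -⅕*10 = -2)
(3*g(-4, 5))*5 + (-1*0)*s = (3*((-4)² - 3*5))*5 - 1*0*(-2) = (3*(16 - 15))*5 + 0*(-2) = (3*1)*5 + 0 = 3*5 + 0 = 15 + 0 = 15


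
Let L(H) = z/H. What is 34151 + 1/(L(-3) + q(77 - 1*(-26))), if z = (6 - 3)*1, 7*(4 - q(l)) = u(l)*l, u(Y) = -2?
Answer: 7752284/227 ≈ 34151.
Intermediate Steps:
q(l) = 4 + 2*l/7 (q(l) = 4 - (-2)*l/7 = 4 + 2*l/7)
z = 3 (z = 3*1 = 3)
L(H) = 3/H
34151 + 1/(L(-3) + q(77 - 1*(-26))) = 34151 + 1/(3/(-3) + (4 + 2*(77 - 1*(-26))/7)) = 34151 + 1/(3*(-1/3) + (4 + 2*(77 + 26)/7)) = 34151 + 1/(-1 + (4 + (2/7)*103)) = 34151 + 1/(-1 + (4 + 206/7)) = 34151 + 1/(-1 + 234/7) = 34151 + 1/(227/7) = 34151 + 7/227 = 7752284/227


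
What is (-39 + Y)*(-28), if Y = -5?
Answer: 1232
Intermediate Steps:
(-39 + Y)*(-28) = (-39 - 5)*(-28) = -44*(-28) = 1232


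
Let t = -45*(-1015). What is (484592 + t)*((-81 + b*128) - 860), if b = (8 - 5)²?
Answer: 111886337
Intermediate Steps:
b = 9 (b = 3² = 9)
t = 45675
(484592 + t)*((-81 + b*128) - 860) = (484592 + 45675)*((-81 + 9*128) - 860) = 530267*((-81 + 1152) - 860) = 530267*(1071 - 860) = 530267*211 = 111886337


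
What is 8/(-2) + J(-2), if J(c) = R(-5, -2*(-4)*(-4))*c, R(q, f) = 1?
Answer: -6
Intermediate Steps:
J(c) = c (J(c) = 1*c = c)
8/(-2) + J(-2) = 8/(-2) - 2 = 8*(-½) - 2 = -4 - 2 = -6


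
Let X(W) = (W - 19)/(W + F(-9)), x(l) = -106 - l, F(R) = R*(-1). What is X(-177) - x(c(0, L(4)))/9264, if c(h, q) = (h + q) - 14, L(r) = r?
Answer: 1363/1158 ≈ 1.1770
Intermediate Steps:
F(R) = -R
c(h, q) = -14 + h + q
X(W) = (-19 + W)/(9 + W) (X(W) = (W - 19)/(W - 1*(-9)) = (-19 + W)/(W + 9) = (-19 + W)/(9 + W))
X(-177) - x(c(0, L(4)))/9264 = (-19 - 177)/(9 - 177) - (-106 - (-14 + 0 + 4))/9264 = -196/(-168) - (-106 - 1*(-10))/9264 = -1/168*(-196) - (-106 + 10)/9264 = 7/6 - (-96)/9264 = 7/6 - 1*(-2/193) = 7/6 + 2/193 = 1363/1158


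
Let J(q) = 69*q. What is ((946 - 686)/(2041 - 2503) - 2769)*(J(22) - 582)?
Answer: -199607928/77 ≈ -2.5923e+6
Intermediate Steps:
((946 - 686)/(2041 - 2503) - 2769)*(J(22) - 582) = ((946 - 686)/(2041 - 2503) - 2769)*(69*22 - 582) = (260/(-462) - 2769)*(1518 - 582) = (260*(-1/462) - 2769)*936 = (-130/231 - 2769)*936 = -639769/231*936 = -199607928/77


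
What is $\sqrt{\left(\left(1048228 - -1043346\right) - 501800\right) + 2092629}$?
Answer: $47 \sqrt{1667} \approx 1919.0$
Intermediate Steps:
$\sqrt{\left(\left(1048228 - -1043346\right) - 501800\right) + 2092629} = \sqrt{\left(\left(1048228 + 1043346\right) - 501800\right) + 2092629} = \sqrt{\left(2091574 - 501800\right) + 2092629} = \sqrt{1589774 + 2092629} = \sqrt{3682403} = 47 \sqrt{1667}$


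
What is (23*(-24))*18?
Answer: -9936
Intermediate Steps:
(23*(-24))*18 = -552*18 = -9936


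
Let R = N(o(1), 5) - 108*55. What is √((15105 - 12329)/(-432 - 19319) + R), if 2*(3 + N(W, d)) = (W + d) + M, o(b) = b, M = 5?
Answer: I*√9265141838854/39502 ≈ 77.056*I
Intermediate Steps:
N(W, d) = -½ + W/2 + d/2 (N(W, d) = -3 + ((W + d) + 5)/2 = -3 + (5 + W + d)/2 = -3 + (5/2 + W/2 + d/2) = -½ + W/2 + d/2)
R = -11875/2 (R = (-½ + (½)*1 + (½)*5) - 108*55 = (-½ + ½ + 5/2) - 5940 = 5/2 - 5940 = -11875/2 ≈ -5937.5)
√((15105 - 12329)/(-432 - 19319) + R) = √((15105 - 12329)/(-432 - 19319) - 11875/2) = √(2776/(-19751) - 11875/2) = √(2776*(-1/19751) - 11875/2) = √(-2776/19751 - 11875/2) = √(-234548677/39502) = I*√9265141838854/39502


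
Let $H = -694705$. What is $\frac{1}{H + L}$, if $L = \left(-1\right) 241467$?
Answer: $- \frac{1}{936172} \approx -1.0682 \cdot 10^{-6}$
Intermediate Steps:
$L = -241467$
$\frac{1}{H + L} = \frac{1}{-694705 - 241467} = \frac{1}{-936172} = - \frac{1}{936172}$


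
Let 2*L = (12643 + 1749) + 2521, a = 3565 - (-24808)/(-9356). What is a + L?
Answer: 56224173/4678 ≈ 12019.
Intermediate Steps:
a = 8332333/2339 (a = 3565 - (-24808)*(-1)/9356 = 3565 - 1*6202/2339 = 3565 - 6202/2339 = 8332333/2339 ≈ 3562.3)
L = 16913/2 (L = ((12643 + 1749) + 2521)/2 = (14392 + 2521)/2 = (½)*16913 = 16913/2 ≈ 8456.5)
a + L = 8332333/2339 + 16913/2 = 56224173/4678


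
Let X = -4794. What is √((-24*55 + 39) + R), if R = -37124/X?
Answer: I*√7315632015/2397 ≈ 35.683*I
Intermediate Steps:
R = 18562/2397 (R = -37124/(-4794) = -37124*(-1/4794) = 18562/2397 ≈ 7.7438)
√((-24*55 + 39) + R) = √((-24*55 + 39) + 18562/2397) = √((-1320 + 39) + 18562/2397) = √(-1281 + 18562/2397) = √(-3051995/2397) = I*√7315632015/2397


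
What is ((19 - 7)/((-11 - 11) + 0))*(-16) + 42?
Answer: 558/11 ≈ 50.727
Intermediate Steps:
((19 - 7)/((-11 - 11) + 0))*(-16) + 42 = (12/(-22 + 0))*(-16) + 42 = (12/(-22))*(-16) + 42 = (12*(-1/22))*(-16) + 42 = -6/11*(-16) + 42 = 96/11 + 42 = 558/11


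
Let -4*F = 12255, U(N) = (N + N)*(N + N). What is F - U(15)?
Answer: -15855/4 ≈ -3963.8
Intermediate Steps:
U(N) = 4*N**2 (U(N) = (2*N)*(2*N) = 4*N**2)
F = -12255/4 (F = -1/4*12255 = -12255/4 ≈ -3063.8)
F - U(15) = -12255/4 - 4*15**2 = -12255/4 - 4*225 = -12255/4 - 1*900 = -12255/4 - 900 = -15855/4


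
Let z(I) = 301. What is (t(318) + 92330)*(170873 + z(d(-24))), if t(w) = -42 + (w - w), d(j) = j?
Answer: 15797306112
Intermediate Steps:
t(w) = -42 (t(w) = -42 + 0 = -42)
(t(318) + 92330)*(170873 + z(d(-24))) = (-42 + 92330)*(170873 + 301) = 92288*171174 = 15797306112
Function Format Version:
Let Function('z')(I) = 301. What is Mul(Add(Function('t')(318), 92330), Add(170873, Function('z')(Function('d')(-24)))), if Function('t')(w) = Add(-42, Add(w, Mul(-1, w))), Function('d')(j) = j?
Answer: 15797306112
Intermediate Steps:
Function('t')(w) = -42 (Function('t')(w) = Add(-42, 0) = -42)
Mul(Add(Function('t')(318), 92330), Add(170873, Function('z')(Function('d')(-24)))) = Mul(Add(-42, 92330), Add(170873, 301)) = Mul(92288, 171174) = 15797306112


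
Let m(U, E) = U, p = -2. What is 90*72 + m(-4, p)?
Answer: 6476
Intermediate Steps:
90*72 + m(-4, p) = 90*72 - 4 = 6480 - 4 = 6476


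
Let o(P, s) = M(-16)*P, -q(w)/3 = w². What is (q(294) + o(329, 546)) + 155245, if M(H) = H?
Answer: -109327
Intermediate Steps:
q(w) = -3*w²
o(P, s) = -16*P
(q(294) + o(329, 546)) + 155245 = (-3*294² - 16*329) + 155245 = (-3*86436 - 5264) + 155245 = (-259308 - 5264) + 155245 = -264572 + 155245 = -109327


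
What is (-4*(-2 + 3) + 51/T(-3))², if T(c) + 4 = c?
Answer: 6241/49 ≈ 127.37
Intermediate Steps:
T(c) = -4 + c
(-4*(-2 + 3) + 51/T(-3))² = (-4*(-2 + 3) + 51/(-4 - 3))² = (-4*1 + 51/(-7))² = (-4 + 51*(-⅐))² = (-4 - 51/7)² = (-79/7)² = 6241/49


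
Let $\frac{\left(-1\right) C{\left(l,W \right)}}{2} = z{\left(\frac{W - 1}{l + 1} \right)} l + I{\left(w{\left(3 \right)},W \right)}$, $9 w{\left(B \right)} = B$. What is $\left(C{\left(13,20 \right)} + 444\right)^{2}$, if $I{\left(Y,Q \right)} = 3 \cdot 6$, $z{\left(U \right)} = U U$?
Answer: $\frac{1245454681}{9604} \approx 1.2968 \cdot 10^{5}$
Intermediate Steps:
$w{\left(B \right)} = \frac{B}{9}$
$z{\left(U \right)} = U^{2}$
$I{\left(Y,Q \right)} = 18$
$C{\left(l,W \right)} = -36 - \frac{2 l \left(-1 + W\right)^{2}}{\left(1 + l\right)^{2}}$ ($C{\left(l,W \right)} = - 2 \left(\left(\frac{W - 1}{l + 1}\right)^{2} l + 18\right) = - 2 \left(\left(\frac{-1 + W}{1 + l}\right)^{2} l + 18\right) = - 2 \left(\frac{\left(-1 + W\right)^{2}}{\left(1 + l\right)^{2}} l + 18\right) = - 2 \left(\frac{l \left(-1 + W\right)^{2}}{\left(1 + l\right)^{2}} + 18\right) = - 2 \left(18 + \frac{l \left(-1 + W\right)^{2}}{\left(1 + l\right)^{2}}\right) = -36 - \frac{2 l \left(-1 + W\right)^{2}}{\left(1 + l\right)^{2}}$)
$\left(C{\left(13,20 \right)} + 444\right)^{2} = \left(\left(-36 - \frac{26 \left(-1 + 20\right)^{2}}{\left(1 + 13\right)^{2}}\right) + 444\right)^{2} = \left(\left(-36 - \frac{26 \cdot 19^{2}}{196}\right) + 444\right)^{2} = \left(\left(-36 - 26 \cdot \frac{1}{196} \cdot 361\right) + 444\right)^{2} = \left(\left(-36 - \frac{4693}{98}\right) + 444\right)^{2} = \left(- \frac{8221}{98} + 444\right)^{2} = \left(\frac{35291}{98}\right)^{2} = \frac{1245454681}{9604}$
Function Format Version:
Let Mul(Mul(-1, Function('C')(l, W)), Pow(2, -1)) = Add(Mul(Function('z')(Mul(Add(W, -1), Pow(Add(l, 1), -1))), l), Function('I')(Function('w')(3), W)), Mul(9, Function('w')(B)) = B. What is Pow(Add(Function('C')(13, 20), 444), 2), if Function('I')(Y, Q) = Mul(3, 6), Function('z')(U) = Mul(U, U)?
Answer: Rational(1245454681, 9604) ≈ 1.2968e+5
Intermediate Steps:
Function('w')(B) = Mul(Rational(1, 9), B)
Function('z')(U) = Pow(U, 2)
Function('I')(Y, Q) = 18
Function('C')(l, W) = Add(-36, Mul(-2, l, Pow(Add(1, l), -2), Pow(Add(-1, W), 2))) (Function('C')(l, W) = Mul(-2, Add(Mul(Pow(Mul(Add(W, -1), Pow(Add(l, 1), -1)), 2), l), 18)) = Mul(-2, Add(Mul(Pow(Mul(Add(-1, W), Pow(Add(1, l), -1)), 2), l), 18)) = Mul(-2, Add(Mul(Pow(Mul(Pow(Add(1, l), -1), Add(-1, W)), 2), l), 18)) = Mul(-2, Add(Mul(Mul(Pow(Add(1, l), -2), Pow(Add(-1, W), 2)), l), 18)) = Mul(-2, Add(Mul(l, Pow(Add(1, l), -2), Pow(Add(-1, W), 2)), 18)) = Mul(-2, Add(18, Mul(l, Pow(Add(1, l), -2), Pow(Add(-1, W), 2)))) = Add(-36, Mul(-2, l, Pow(Add(1, l), -2), Pow(Add(-1, W), 2))))
Pow(Add(Function('C')(13, 20), 444), 2) = Pow(Add(Add(-36, Mul(-2, 13, Pow(Add(1, 13), -2), Pow(Add(-1, 20), 2))), 444), 2) = Pow(Add(Add(-36, Mul(-2, 13, Pow(14, -2), Pow(19, 2))), 444), 2) = Pow(Add(Add(-36, Mul(-2, 13, Rational(1, 196), 361)), 444), 2) = Pow(Add(Add(-36, Rational(-4693, 98)), 444), 2) = Pow(Add(Rational(-8221, 98), 444), 2) = Pow(Rational(35291, 98), 2) = Rational(1245454681, 9604)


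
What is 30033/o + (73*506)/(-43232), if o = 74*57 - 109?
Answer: 81900601/12688592 ≈ 6.4547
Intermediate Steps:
o = 4109 (o = 4218 - 109 = 4109)
30033/o + (73*506)/(-43232) = 30033/4109 + (73*506)/(-43232) = 30033*(1/4109) + 36938*(-1/43232) = 30033/4109 - 18469/21616 = 81900601/12688592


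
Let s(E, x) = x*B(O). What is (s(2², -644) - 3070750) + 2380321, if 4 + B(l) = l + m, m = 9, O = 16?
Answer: -703953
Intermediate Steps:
B(l) = 5 + l (B(l) = -4 + (l + 9) = -4 + (9 + l) = 5 + l)
s(E, x) = 21*x (s(E, x) = x*(5 + 16) = x*21 = 21*x)
(s(2², -644) - 3070750) + 2380321 = (21*(-644) - 3070750) + 2380321 = (-13524 - 3070750) + 2380321 = -3084274 + 2380321 = -703953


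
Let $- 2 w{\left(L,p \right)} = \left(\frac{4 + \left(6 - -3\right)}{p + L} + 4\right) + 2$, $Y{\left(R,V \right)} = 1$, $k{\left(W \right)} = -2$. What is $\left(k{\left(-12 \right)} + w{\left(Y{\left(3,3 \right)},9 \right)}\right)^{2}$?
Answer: $\frac{12769}{400} \approx 31.922$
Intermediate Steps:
$w{\left(L,p \right)} = -3 - \frac{13}{2 \left(L + p\right)}$ ($w{\left(L,p \right)} = - \frac{\left(\frac{4 + \left(6 - -3\right)}{p + L} + 4\right) + 2}{2} = - \frac{\left(\frac{4 + \left(6 + 3\right)}{L + p} + 4\right) + 2}{2} = - \frac{\left(\frac{4 + 9}{L + p} + 4\right) + 2}{2} = - \frac{\left(\frac{13}{L + p} + 4\right) + 2}{2} = - \frac{\left(4 + \frac{13}{L + p}\right) + 2}{2} = - \frac{6 + \frac{13}{L + p}}{2} = -3 - \frac{13}{2 \left(L + p\right)}$)
$\left(k{\left(-12 \right)} + w{\left(Y{\left(3,3 \right)},9 \right)}\right)^{2} = \left(-2 + \frac{- \frac{13}{2} - 3 - 27}{1 + 9}\right)^{2} = \left(-2 + \frac{- \frac{13}{2} - 3 - 27}{10}\right)^{2} = \left(-2 + \frac{1}{10} \left(- \frac{73}{2}\right)\right)^{2} = \left(-2 - \frac{73}{20}\right)^{2} = \left(- \frac{113}{20}\right)^{2} = \frac{12769}{400}$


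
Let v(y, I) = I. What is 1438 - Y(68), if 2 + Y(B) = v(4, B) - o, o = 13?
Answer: 1385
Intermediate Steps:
Y(B) = -15 + B (Y(B) = -2 + (B - 1*13) = -2 + (B - 13) = -2 + (-13 + B) = -15 + B)
1438 - Y(68) = 1438 - (-15 + 68) = 1438 - 1*53 = 1438 - 53 = 1385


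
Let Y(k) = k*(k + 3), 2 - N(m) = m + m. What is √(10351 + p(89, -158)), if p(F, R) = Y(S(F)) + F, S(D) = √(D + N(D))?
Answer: √(10353 + 3*I*√87) ≈ 101.75 + 0.1375*I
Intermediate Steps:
N(m) = 2 - 2*m (N(m) = 2 - (m + m) = 2 - 2*m)
S(D) = √(2 - D) (S(D) = √(D + (2 - 2*D)) = √(2 - D))
Y(k) = k*(3 + k)
p(F, R) = F + √(2 - F)*(3 + √(2 - F)) (p(F, R) = √(2 - F)*(3 + √(2 - F)) + F = F + √(2 - F)*(3 + √(2 - F)))
√(10351 + p(89, -158)) = √(10351 + (2 + 3*√(2 - 1*89))) = √(10351 + (2 + 3*√(2 - 89))) = √(10351 + (2 + 3*√(-87))) = √(10351 + (2 + 3*(I*√87))) = √(10351 + (2 + 3*I*√87)) = √(10353 + 3*I*√87)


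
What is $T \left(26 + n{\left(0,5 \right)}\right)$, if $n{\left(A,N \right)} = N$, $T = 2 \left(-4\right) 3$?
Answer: $-744$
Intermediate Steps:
$T = -24$ ($T = \left(-8\right) 3 = -24$)
$T \left(26 + n{\left(0,5 \right)}\right) = - 24 \left(26 + 5\right) = \left(-24\right) 31 = -744$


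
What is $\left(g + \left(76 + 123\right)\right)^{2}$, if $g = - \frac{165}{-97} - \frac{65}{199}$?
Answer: $\frac{14960085701929}{372605809} \approx 40150.0$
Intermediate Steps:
$g = \frac{26530}{19303}$ ($g = \left(-165\right) \left(- \frac{1}{97}\right) - \frac{65}{199} = \frac{165}{97} - \frac{65}{199} = \frac{26530}{19303} \approx 1.3744$)
$\left(g + \left(76 + 123\right)\right)^{2} = \left(\frac{26530}{19303} + \left(76 + 123\right)\right)^{2} = \left(\frac{26530}{19303} + 199\right)^{2} = \left(\frac{3867827}{19303}\right)^{2} = \frac{14960085701929}{372605809}$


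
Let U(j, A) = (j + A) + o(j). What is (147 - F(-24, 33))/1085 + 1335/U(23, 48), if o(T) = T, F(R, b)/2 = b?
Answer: 1456089/101990 ≈ 14.277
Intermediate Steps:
F(R, b) = 2*b
U(j, A) = A + 2*j (U(j, A) = (j + A) + j = (A + j) + j = A + 2*j)
(147 - F(-24, 33))/1085 + 1335/U(23, 48) = (147 - 2*33)/1085 + 1335/(48 + 2*23) = (147 - 1*66)*(1/1085) + 1335/(48 + 46) = (147 - 66)*(1/1085) + 1335/94 = 81*(1/1085) + 1335*(1/94) = 81/1085 + 1335/94 = 1456089/101990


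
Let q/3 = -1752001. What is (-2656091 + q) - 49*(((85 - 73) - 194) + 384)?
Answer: -7921992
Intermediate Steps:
q = -5256003 (q = 3*(-1752001) = -5256003)
(-2656091 + q) - 49*(((85 - 73) - 194) + 384) = (-2656091 - 5256003) - 49*(((85 - 73) - 194) + 384) = -7912094 - 49*((12 - 194) + 384) = -7912094 - 49*(-182 + 384) = -7912094 - 49*202 = -7912094 - 1*9898 = -7912094 - 9898 = -7921992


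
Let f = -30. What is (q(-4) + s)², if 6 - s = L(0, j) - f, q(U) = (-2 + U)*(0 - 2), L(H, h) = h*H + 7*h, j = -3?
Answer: 81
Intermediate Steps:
L(H, h) = 7*h + H*h (L(H, h) = H*h + 7*h = 7*h + H*h)
q(U) = 4 - 2*U (q(U) = (-2 + U)*(-2) = 4 - 2*U)
s = -3 (s = 6 - (-3*(7 + 0) - 1*(-30)) = 6 - (-3*7 + 30) = 6 - (-21 + 30) = 6 - 1*9 = 6 - 9 = -3)
(q(-4) + s)² = ((4 - 2*(-4)) - 3)² = ((4 + 8) - 3)² = (12 - 3)² = 9² = 81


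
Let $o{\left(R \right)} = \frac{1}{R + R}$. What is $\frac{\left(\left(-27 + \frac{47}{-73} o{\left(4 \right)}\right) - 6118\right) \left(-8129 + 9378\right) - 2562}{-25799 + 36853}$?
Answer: $- \frac{4483816231}{6455536} \approx -694.57$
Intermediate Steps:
$o{\left(R \right)} = \frac{1}{2 R}$
$\frac{\left(\left(-27 + \frac{47}{-73} o{\left(4 \right)}\right) - 6118\right) \left(-8129 + 9378\right) - 2562}{-25799 + 36853} = \frac{\left(\left(-27 + \frac{47}{-73} \frac{1}{2 \cdot 4}\right) - 6118\right) \left(-8129 + 9378\right) - 2562}{-25799 + 36853} = \frac{\left(\left(-27 + 47 \left(- \frac{1}{73}\right) \frac{1}{2} \cdot \frac{1}{4}\right) - 6118\right) 1249 - 2562}{11054} = \left(\left(\left(-27 - \frac{47}{584}\right) - 6118\right) 1249 - 2562\right) \frac{1}{11054} = \left(\left(- \frac{15815}{584} - 6118\right) 1249 - 2562\right) \frac{1}{11054} = \left(\left(- \frac{3588727}{584}\right) 1249 - 2562\right) \frac{1}{11054} = \left(- \frac{4482320023}{584} - 2562\right) \frac{1}{11054} = \left(- \frac{4483816231}{584}\right) \frac{1}{11054} = - \frac{4483816231}{6455536}$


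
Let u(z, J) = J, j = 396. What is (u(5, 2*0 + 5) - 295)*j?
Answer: -114840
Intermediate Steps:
(u(5, 2*0 + 5) - 295)*j = ((2*0 + 5) - 295)*396 = ((0 + 5) - 295)*396 = (5 - 295)*396 = -290*396 = -114840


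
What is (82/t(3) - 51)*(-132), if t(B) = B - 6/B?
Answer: -4092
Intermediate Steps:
(82/t(3) - 51)*(-132) = (82/(3 - 6/3) - 51)*(-132) = (82/(3 - 6*⅓) - 51)*(-132) = (82/(3 - 2) - 51)*(-132) = (82/1 - 51)*(-132) = (82*1 - 51)*(-132) = (82 - 51)*(-132) = 31*(-132) = -4092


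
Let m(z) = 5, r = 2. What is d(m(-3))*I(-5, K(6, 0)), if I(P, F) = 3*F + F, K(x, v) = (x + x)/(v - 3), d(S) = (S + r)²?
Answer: -784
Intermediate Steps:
d(S) = (2 + S)² (d(S) = (S + 2)² = (2 + S)²)
K(x, v) = 2*x/(-3 + v) (K(x, v) = (2*x)/(-3 + v) = 2*x/(-3 + v))
I(P, F) = 4*F
d(m(-3))*I(-5, K(6, 0)) = (2 + 5)²*(4*(2*6/(-3 + 0))) = 7²*(4*(2*6/(-3))) = 49*(4*(2*6*(-⅓))) = 49*(4*(-4)) = 49*(-16) = -784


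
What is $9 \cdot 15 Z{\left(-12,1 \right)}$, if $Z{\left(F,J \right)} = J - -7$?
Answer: $1080$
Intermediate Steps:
$Z{\left(F,J \right)} = 7 + J$ ($Z{\left(F,J \right)} = J + 7 = 7 + J$)
$9 \cdot 15 Z{\left(-12,1 \right)} = 9 \cdot 15 \left(7 + 1\right) = 135 \cdot 8 = 1080$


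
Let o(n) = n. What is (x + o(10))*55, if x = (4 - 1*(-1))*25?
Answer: 7425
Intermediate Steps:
x = 125 (x = (4 + 1)*25 = 5*25 = 125)
(x + o(10))*55 = (125 + 10)*55 = 135*55 = 7425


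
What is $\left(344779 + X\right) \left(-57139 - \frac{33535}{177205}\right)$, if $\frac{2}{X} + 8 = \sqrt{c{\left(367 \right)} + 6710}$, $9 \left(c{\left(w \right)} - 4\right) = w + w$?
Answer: $- \frac{5287480841088018310}{268394693} - \frac{3037605009 \sqrt{15290}}{268394693} \approx -1.97 \cdot 10^{10}$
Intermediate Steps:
$c{\left(w \right)} = 4 + \frac{2 w}{9}$ ($c{\left(w \right)} = 4 + \frac{w + w}{9} = 4 + \frac{2 w}{9}$)
$X = \frac{2}{-8 + \frac{2 \sqrt{15290}}{3}}$ ($X = \frac{2}{-8 + \sqrt{\left(4 + \frac{2}{9} \cdot 367\right) + 6710}} = \frac{2}{-8 + \sqrt{\left(4 + \frac{734}{9}\right) + 6710}} = \frac{2}{-8 + \sqrt{\frac{770}{9} + 6710}} = \frac{2}{-8 + \sqrt{\frac{61160}{9}}} = \frac{2}{-8 + \frac{2 \sqrt{15290}}{3}} \approx 0.026869$)
$\left(344779 + X\right) \left(-57139 - \frac{33535}{177205}\right) = \left(344779 + \left(\frac{18}{7573} + \frac{3 \sqrt{15290}}{15146}\right)\right) \left(-57139 - \frac{33535}{177205}\right) = \left(\frac{2611011385}{7573} + \frac{3 \sqrt{15290}}{15146}\right) \left(-57139 - \frac{6707}{35441}\right) = \left(\frac{2611011385}{7573} + \frac{3 \sqrt{15290}}{15146}\right) \left(- \frac{2025070006}{35441}\right) = - \frac{5287480841088018310}{268394693} - \frac{3037605009 \sqrt{15290}}{268394693}$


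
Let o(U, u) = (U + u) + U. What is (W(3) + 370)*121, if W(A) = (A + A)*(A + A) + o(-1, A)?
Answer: 49247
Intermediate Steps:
o(U, u) = u + 2*U
W(A) = -2 + A + 4*A² (W(A) = (A + A)*(A + A) + (A + 2*(-1)) = (2*A)*(2*A) + (A - 2) = 4*A² + (-2 + A) = -2 + A + 4*A²)
(W(3) + 370)*121 = ((-2 + 3 + 4*3²) + 370)*121 = ((-2 + 3 + 4*9) + 370)*121 = ((-2 + 3 + 36) + 370)*121 = (37 + 370)*121 = 407*121 = 49247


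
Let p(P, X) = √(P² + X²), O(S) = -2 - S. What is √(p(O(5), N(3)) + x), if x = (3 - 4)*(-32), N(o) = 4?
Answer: √(32 + √65) ≈ 6.3295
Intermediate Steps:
x = 32 (x = -1*(-32) = 32)
√(p(O(5), N(3)) + x) = √(√((-2 - 1*5)² + 4²) + 32) = √(√((-2 - 5)² + 16) + 32) = √(√((-7)² + 16) + 32) = √(√(49 + 16) + 32) = √(√65 + 32) = √(32 + √65)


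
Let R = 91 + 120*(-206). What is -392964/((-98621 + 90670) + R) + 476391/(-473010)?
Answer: 946417127/85614810 ≈ 11.054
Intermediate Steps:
R = -24629 (R = 91 - 24720 = -24629)
-392964/((-98621 + 90670) + R) + 476391/(-473010) = -392964/((-98621 + 90670) - 24629) + 476391/(-473010) = -392964/(-7951 - 24629) + 476391*(-1/473010) = -392964/(-32580) - 158797/157670 = -392964*(-1/32580) - 158797/157670 = 32747/2715 - 158797/157670 = 946417127/85614810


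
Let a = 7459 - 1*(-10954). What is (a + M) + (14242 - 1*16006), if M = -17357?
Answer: -708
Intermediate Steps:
a = 18413 (a = 7459 + 10954 = 18413)
(a + M) + (14242 - 1*16006) = (18413 - 17357) + (14242 - 1*16006) = 1056 + (14242 - 16006) = 1056 - 1764 = -708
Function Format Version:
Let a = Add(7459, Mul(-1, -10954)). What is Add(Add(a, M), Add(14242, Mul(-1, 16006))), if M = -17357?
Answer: -708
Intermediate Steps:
a = 18413 (a = Add(7459, 10954) = 18413)
Add(Add(a, M), Add(14242, Mul(-1, 16006))) = Add(Add(18413, -17357), Add(14242, Mul(-1, 16006))) = Add(1056, Add(14242, -16006)) = Add(1056, -1764) = -708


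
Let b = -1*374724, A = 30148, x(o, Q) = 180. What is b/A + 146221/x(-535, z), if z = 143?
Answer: 1085205097/1356660 ≈ 799.91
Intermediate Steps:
b = -374724
b/A + 146221/x(-535, z) = -374724/30148 + 146221/180 = -374724*1/30148 + 146221*(1/180) = -93681/7537 + 146221/180 = 1085205097/1356660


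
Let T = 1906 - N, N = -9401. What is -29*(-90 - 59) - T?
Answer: -6986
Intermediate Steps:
T = 11307 (T = 1906 - 1*(-9401) = 1906 + 9401 = 11307)
-29*(-90 - 59) - T = -29*(-90 - 59) - 1*11307 = -29*(-149) - 11307 = 4321 - 11307 = -6986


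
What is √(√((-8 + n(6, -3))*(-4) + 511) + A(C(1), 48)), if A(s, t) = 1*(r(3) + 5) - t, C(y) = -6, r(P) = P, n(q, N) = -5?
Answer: √(-40 + √563) ≈ 4.0339*I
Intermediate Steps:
A(s, t) = 8 - t (A(s, t) = 1*(3 + 5) - t = 1*8 - t = 8 - t)
√(√((-8 + n(6, -3))*(-4) + 511) + A(C(1), 48)) = √(√((-8 - 5)*(-4) + 511) + (8 - 1*48)) = √(√(-13*(-4) + 511) + (8 - 48)) = √(√(52 + 511) - 40) = √(√563 - 40) = √(-40 + √563)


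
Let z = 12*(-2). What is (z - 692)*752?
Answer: -538432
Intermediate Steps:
z = -24
(z - 692)*752 = (-24 - 692)*752 = -716*752 = -538432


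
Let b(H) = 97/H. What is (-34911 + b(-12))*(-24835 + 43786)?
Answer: -2647006193/4 ≈ -6.6175e+8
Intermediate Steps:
(-34911 + b(-12))*(-24835 + 43786) = (-34911 + 97/(-12))*(-24835 + 43786) = (-34911 + 97*(-1/12))*18951 = (-34911 - 97/12)*18951 = -419029/12*18951 = -2647006193/4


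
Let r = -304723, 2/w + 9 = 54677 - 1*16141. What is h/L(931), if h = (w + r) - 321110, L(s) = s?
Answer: -181289233/269689 ≈ -672.22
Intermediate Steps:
w = 2/38527 (w = 2/(-9 + (54677 - 1*16141)) = 2/(-9 + (54677 - 16141)) = 2/(-9 + 38536) = 2/38527 ≈ 5.1912e-5)
h = -24111467989/38527 (h = (2/38527 - 304723) - 321110 = -11740063019/38527 - 321110 = -24111467989/38527 ≈ -6.2583e+5)
h/L(931) = -24111467989/38527/931 = -24111467989/38527*1/931 = -181289233/269689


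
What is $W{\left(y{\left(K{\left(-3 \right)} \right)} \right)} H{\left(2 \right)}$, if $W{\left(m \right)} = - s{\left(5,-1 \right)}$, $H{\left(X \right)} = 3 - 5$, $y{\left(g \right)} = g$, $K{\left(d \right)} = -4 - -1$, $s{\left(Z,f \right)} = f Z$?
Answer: $-10$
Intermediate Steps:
$s{\left(Z,f \right)} = Z f$
$K{\left(d \right)} = -3$ ($K{\left(d \right)} = -4 + 1 = -3$)
$H{\left(X \right)} = -2$ ($H{\left(X \right)} = 3 - 5 = -2$)
$W{\left(m \right)} = 5$ ($W{\left(m \right)} = - 5 \left(-1\right) = \left(-1\right) \left(-5\right) = 5$)
$W{\left(y{\left(K{\left(-3 \right)} \right)} \right)} H{\left(2 \right)} = 5 \left(-2\right) = -10$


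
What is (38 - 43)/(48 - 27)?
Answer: -5/21 ≈ -0.23810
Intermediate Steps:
(38 - 43)/(48 - 27) = -5/21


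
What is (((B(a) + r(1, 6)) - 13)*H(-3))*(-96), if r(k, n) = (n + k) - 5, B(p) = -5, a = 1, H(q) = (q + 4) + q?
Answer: -3072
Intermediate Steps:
H(q) = 4 + 2*q (H(q) = (4 + q) + q = 4 + 2*q)
r(k, n) = -5 + k + n (r(k, n) = (k + n) - 5 = -5 + k + n)
(((B(a) + r(1, 6)) - 13)*H(-3))*(-96) = (((-5 + (-5 + 1 + 6)) - 13)*(4 + 2*(-3)))*(-96) = (((-5 + 2) - 13)*(4 - 6))*(-96) = ((-3 - 13)*(-2))*(-96) = -16*(-2)*(-96) = 32*(-96) = -3072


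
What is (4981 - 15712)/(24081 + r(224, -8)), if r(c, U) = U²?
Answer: -10731/24145 ≈ -0.44444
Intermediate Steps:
(4981 - 15712)/(24081 + r(224, -8)) = (4981 - 15712)/(24081 + (-8)²) = -10731/(24081 + 64) = -10731/24145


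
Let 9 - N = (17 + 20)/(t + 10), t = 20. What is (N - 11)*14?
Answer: -679/15 ≈ -45.267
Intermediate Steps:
N = 233/30 (N = 9 - (17 + 20)/(20 + 10) = 9 - 37/30 = 233/30 ≈ 7.7667)
(N - 11)*14 = (233/30 - 11)*14 = -97/30*14 = -679/15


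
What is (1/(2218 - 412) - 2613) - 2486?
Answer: -9208793/1806 ≈ -5099.0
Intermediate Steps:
(1/(2218 - 412) - 2613) - 2486 = (1/1806 - 2613) - 2486 = -4719077/1806 - 2486 = -9208793/1806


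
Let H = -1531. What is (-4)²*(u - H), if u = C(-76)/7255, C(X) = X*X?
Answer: 177810896/7255 ≈ 24509.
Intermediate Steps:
C(X) = X²
u = 5776/7255 (u = (-76)²/7255 = 5776*(1/7255) = 5776/7255 ≈ 0.79614)
(-4)²*(u - H) = (-4)²*(5776/7255 - 1*(-1531)) = 16*(5776/7255 + 1531) = 16*(11113181/7255) = 177810896/7255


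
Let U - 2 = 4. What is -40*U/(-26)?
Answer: 120/13 ≈ 9.2308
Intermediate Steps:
U = 6 (U = 2 + 4 = 6)
-40*U/(-26) = -40*6/(-26) = -240*(-1/26) = 120/13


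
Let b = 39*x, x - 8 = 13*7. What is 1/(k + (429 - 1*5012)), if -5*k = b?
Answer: -5/26776 ≈ -0.00018673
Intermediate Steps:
x = 99 (x = 8 + 13*7 = 8 + 91 = 99)
b = 3861 (b = 39*99 = 3861)
k = -3861/5 (k = -⅕*3861 = -3861/5 ≈ -772.20)
1/(k + (429 - 1*5012)) = 1/(-3861/5 + (429 - 1*5012)) = 1/(-3861/5 + (429 - 5012)) = 1/(-3861/5 - 4583) = 1/(-26776/5) = -5/26776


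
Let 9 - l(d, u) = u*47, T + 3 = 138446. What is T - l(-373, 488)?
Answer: 161370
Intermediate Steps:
T = 138443 (T = -3 + 138446 = 138443)
l(d, u) = 9 - 47*u (l(d, u) = 9 - u*47 = 9 - 47*u)
T - l(-373, 488) = 138443 - (9 - 47*488) = 138443 - (9 - 22936) = 138443 - 1*(-22927) = 138443 + 22927 = 161370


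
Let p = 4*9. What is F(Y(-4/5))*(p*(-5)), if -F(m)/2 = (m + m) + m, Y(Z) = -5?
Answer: -5400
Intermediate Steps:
p = 36
F(m) = -6*m (F(m) = -2*((m + m) + m) = -2*(2*m + m) = -6*m)
F(Y(-4/5))*(p*(-5)) = (-6*(-5))*(36*(-5)) = 30*(-180) = -5400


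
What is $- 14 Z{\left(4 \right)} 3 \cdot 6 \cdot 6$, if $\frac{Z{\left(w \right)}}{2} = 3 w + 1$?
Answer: $-39312$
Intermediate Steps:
$Z{\left(w \right)} = 2 + 6 w$ ($Z{\left(w \right)} = 2 \left(3 w + 1\right) = 2 \left(1 + 3 w\right) = 2 + 6 w$)
$- 14 Z{\left(4 \right)} 3 \cdot 6 \cdot 6 = - 14 \left(2 + 6 \cdot 4\right) 3 \cdot 6 \cdot 6 = - 14 \left(2 + 24\right) 18 \cdot 6 = \left(-14\right) 26 \cdot 108 = \left(-364\right) 108 = -39312$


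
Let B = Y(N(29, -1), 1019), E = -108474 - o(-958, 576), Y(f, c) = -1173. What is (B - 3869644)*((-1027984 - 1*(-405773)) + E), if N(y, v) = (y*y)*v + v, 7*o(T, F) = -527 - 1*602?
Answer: 19794065285122/7 ≈ 2.8277e+12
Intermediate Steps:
o(T, F) = -1129/7 (o(T, F) = (-527 - 1*602)/7 = (-527 - 602)/7 = (⅐)*(-1129) = -1129/7)
N(y, v) = v + v*y² (N(y, v) = y²*v + v = v*y² + v = v + v*y²)
E = -758189/7 (E = -108474 - 1*(-1129/7) = -108474 + 1129/7 = -758189/7 ≈ -1.0831e+5)
B = -1173
(B - 3869644)*((-1027984 - 1*(-405773)) + E) = (-1173 - 3869644)*((-1027984 - 1*(-405773)) - 758189/7) = -3870817*((-1027984 + 405773) - 758189/7) = -3870817*(-622211 - 758189/7) = -3870817*(-5113666/7) = 19794065285122/7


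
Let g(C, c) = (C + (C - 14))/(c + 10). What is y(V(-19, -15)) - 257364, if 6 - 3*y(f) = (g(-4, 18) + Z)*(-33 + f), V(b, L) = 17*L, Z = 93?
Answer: -1739566/7 ≈ -2.4851e+5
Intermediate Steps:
g(C, c) = (-14 + 2*C)/(10 + c) (g(C, c) = (C + (-14 + C))/(10 + c) = (-14 + 2*C)/(10 + c))
y(f) = 14229/14 - 1291*f/42 (y(f) = 2 - (2*(-7 - 4)/(10 + 18) + 93)*(-33 + f)/3 = 2 - (2*(-11)/28 + 93)*(-33 + f)/3 = 2 - (2*(1/28)*(-11) + 93)*(-33 + f)/3 = 2 - (-11/14 + 93)*(-33 + f)/3 = 2 - 1291*(-33 + f)/42 = 2 - (-42603/14 + 1291*f/14)/3 = 2 + (14201/14 - 1291*f/42) = 14229/14 - 1291*f/42)
y(V(-19, -15)) - 257364 = (14229/14 - 21947*(-15)/42) - 257364 = (14229/14 - 1291/42*(-255)) - 257364 = (14229/14 + 109735/14) - 257364 = 61982/7 - 257364 = -1739566/7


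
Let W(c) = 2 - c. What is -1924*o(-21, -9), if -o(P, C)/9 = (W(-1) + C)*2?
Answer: -207792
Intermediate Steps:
o(P, C) = -54 - 18*C (o(P, C) = -9*((2 - 1*(-1)) + C)*2 = -9*((2 + 1) + C)*2 = -9*(3 + C)*2 = -9*(6 + 2*C) = -54 - 18*C)
-1924*o(-21, -9) = -1924*(-54 - 18*(-9)) = -1924*(-54 + 162) = -1924*108 = -207792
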